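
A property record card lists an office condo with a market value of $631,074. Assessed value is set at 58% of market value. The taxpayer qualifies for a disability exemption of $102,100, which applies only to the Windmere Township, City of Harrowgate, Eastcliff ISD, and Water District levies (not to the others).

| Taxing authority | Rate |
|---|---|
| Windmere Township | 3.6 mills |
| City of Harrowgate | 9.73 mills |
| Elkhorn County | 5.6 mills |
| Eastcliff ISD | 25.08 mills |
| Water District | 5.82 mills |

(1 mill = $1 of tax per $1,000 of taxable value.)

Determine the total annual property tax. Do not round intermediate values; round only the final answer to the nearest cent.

$13,723.04

Assessed value = $631,074 × 0.58 = $366,022.92
Windmere Township: ($366,022.92 − $102,100) × 0.0036 = $263,922.92 × 0.0036 = $950.122512
City of Harrowgate: ($366,022.92 − $102,100) × 0.00973 = $263,922.92 × 0.00973 = $2,567.9700116
Elkhorn County: $366,022.92 × 0.0056 = $2,049.728352
Eastcliff ISD: ($366,022.92 − $102,100) × 0.02508 = $263,922.92 × 0.02508 = $6,619.1868336
Water District: ($366,022.92 − $102,100) × 0.00582 = $263,922.92 × 0.00582 = $1,536.0313944
Total = $13,723.0391036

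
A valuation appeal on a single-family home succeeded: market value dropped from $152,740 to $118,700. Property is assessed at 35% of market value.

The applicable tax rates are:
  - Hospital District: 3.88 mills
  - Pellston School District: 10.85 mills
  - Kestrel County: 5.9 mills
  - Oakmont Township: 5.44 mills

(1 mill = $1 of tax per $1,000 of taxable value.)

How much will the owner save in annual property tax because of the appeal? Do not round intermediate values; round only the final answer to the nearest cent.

$310.60

Old assessed value = $152,740 × 0.35 = $53,459
New assessed value = $118,700 × 0.35 = $41,545
Combined rate = 0.00388 + 0.01085 + 0.0059 + 0.00544 = 0.02607
Old tax = $53,459 × 0.02607 = $1,393.67613
New tax = $41,545 × 0.02607 = $1,083.07815
Reduction = $1,393.67613 − $1,083.07815 = $310.59798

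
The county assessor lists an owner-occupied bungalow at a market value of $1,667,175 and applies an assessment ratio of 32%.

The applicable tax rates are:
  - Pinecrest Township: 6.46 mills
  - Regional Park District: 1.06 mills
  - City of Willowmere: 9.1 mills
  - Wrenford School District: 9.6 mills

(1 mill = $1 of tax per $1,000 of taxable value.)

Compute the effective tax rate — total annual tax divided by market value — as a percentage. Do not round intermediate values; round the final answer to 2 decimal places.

Assessed value = $1,667,175 × 0.32 = $533,496
Pinecrest Township: $533,496 × 0.00646 = $3,446.38416
Regional Park District: $533,496 × 0.00106 = $565.50576
City of Willowmere: $533,496 × 0.0091 = $4,854.8136
Wrenford School District: $533,496 × 0.0096 = $5,121.5616
Total tax = $13,988.26512
Effective rate = $13,988.26512 ÷ $1,667,175 = 0.84% of market value

0.84%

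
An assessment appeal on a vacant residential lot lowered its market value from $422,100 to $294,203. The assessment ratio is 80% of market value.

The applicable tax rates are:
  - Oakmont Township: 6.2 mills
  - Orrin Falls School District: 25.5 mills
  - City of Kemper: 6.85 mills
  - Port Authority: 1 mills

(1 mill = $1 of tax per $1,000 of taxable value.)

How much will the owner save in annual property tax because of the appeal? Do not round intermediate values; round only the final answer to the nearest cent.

$4,046.66

Old assessed value = $422,100 × 0.8 = $337,680
New assessed value = $294,203 × 0.8 = $235,362.4
Combined rate = 0.0062 + 0.0255 + 0.00685 + 0.001 = 0.03955
Old tax = $337,680 × 0.03955 = $13,355.244
New tax = $235,362.4 × 0.03955 = $9,308.58292
Reduction = $13,355.244 − $9,308.58292 = $4,046.66108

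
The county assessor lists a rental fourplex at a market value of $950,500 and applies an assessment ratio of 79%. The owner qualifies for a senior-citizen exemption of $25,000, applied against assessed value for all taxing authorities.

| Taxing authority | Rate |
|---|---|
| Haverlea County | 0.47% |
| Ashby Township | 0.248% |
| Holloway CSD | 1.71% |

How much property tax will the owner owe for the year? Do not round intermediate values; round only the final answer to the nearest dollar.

Assessed value = $950,500 × 0.79 = $750,895
Taxable value = $750,895 − $25,000 = $725,895
Haverlea County: $725,895 × 0.0047 = $3,411.7065
Ashby Township: $725,895 × 0.00248 = $1,800.2196
Holloway CSD: $725,895 × 0.0171 = $12,412.8045
Total = $3,411.7065 + $1,800.2196 + $12,412.8045 = $17,624.7306

$17,625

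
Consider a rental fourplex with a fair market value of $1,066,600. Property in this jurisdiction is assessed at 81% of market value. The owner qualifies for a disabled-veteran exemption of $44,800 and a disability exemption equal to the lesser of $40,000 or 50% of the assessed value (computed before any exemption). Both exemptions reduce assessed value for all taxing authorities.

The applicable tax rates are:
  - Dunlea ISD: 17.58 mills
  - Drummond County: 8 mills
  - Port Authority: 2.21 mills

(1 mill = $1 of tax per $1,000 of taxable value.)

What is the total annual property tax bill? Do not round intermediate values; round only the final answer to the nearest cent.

Assessed value = $1,066,600 × 0.81 = $863,946
Disability exemption = min($40,000, 50% × $863,946) = min($40,000, $431,973) = $40,000 (dollar cap binds)
Taxable value = $863,946 − $44,800 − $40,000 = $779,146
Dunlea ISD: $779,146 × 0.01758 = $13,697.38668
Drummond County: $779,146 × 0.008 = $6,233.168
Port Authority: $779,146 × 0.00221 = $1,721.91266
Total = $21,652.46734

$21,652.47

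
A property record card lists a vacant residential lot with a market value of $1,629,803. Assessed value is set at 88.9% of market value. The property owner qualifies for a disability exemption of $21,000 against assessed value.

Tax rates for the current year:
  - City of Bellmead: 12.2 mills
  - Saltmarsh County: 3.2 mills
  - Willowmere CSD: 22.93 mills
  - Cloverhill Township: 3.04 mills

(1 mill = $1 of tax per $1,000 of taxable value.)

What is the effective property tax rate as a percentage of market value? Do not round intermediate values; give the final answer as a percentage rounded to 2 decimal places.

Assessed value = $1,629,803 × 0.889 = $1,448,894.867
Taxable value = $1,448,894.867 − $21,000 = $1,427,894.867
City of Bellmead: $1,427,894.867 × 0.0122 = $17,420.3173774
Saltmarsh County: $1,427,894.867 × 0.0032 = $4,569.2635744
Willowmere CSD: $1,427,894.867 × 0.02293 = $32,741.62930031
Cloverhill Township: $1,427,894.867 × 0.00304 = $4,340.80039568
Total tax = $59,072.01064779
Effective rate = $59,072.01064779 ÷ $1,629,803 = 3.62% of market value

3.62%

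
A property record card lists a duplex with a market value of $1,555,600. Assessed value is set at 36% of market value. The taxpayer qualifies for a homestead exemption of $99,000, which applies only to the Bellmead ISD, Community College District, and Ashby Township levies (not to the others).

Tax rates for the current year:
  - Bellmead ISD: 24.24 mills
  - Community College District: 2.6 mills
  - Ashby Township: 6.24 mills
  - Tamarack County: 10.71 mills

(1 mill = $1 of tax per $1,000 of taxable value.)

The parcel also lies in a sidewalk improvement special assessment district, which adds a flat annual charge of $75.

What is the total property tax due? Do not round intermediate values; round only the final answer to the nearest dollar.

Assessed value = $1,555,600 × 0.36 = $560,016
Bellmead ISD: ($560,016 − $99,000) × 0.02424 = $461,016 × 0.02424 = $11,175.02784
Community College District: ($560,016 − $99,000) × 0.0026 = $461,016 × 0.0026 = $1,198.6416
Ashby Township: ($560,016 − $99,000) × 0.00624 = $461,016 × 0.00624 = $2,876.73984
Tamarack County: $560,016 × 0.01071 = $5,997.77136
Levies subtotal = $21,248.18064
Total = $21,248.18064 + $75 = $21,323.18064

$21,323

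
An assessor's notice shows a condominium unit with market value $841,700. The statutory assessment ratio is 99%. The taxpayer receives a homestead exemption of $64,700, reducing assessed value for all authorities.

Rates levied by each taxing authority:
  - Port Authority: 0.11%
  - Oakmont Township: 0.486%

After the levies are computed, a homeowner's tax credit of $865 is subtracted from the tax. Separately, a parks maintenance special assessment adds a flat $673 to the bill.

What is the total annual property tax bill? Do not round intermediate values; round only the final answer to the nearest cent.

Assessed value = $841,700 × 0.99 = $833,283
Taxable value = $833,283 − $64,700 = $768,583
Port Authority: $768,583 × 0.0011 = $845.4413
Oakmont Township: $768,583 × 0.00486 = $3,735.31338
Levies subtotal = $4,580.75468
After credit = $4,580.75468 − $865 = $3,715.75468
Total = $3,715.75468 + $673 = $4,388.75468

$4,388.75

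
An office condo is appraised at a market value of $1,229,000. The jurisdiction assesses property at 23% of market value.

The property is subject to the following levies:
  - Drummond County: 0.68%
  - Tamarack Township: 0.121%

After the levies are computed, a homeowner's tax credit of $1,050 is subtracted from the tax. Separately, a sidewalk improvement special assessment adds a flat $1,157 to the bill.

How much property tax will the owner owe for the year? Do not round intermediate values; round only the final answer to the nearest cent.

Assessed value = $1,229,000 × 0.23 = $282,670
Drummond County: $282,670 × 0.0068 = $1,922.156
Tamarack Township: $282,670 × 0.00121 = $342.0307
Levies subtotal = $2,264.1867
After credit = $2,264.1867 − $1,050 = $1,214.1867
Total = $1,214.1867 + $1,157 = $2,371.1867

$2,371.19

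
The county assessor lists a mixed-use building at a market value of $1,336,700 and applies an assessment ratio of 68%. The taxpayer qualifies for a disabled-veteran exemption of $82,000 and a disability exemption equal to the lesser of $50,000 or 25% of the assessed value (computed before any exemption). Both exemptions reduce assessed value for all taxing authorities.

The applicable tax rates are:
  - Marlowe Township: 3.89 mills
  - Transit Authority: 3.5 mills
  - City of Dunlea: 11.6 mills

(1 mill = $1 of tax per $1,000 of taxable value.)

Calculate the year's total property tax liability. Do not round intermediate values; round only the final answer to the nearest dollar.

$14,754

Assessed value = $1,336,700 × 0.68 = $908,956
Disability exemption = min($50,000, 25% × $908,956) = min($50,000, $227,239) = $50,000 (dollar cap binds)
Taxable value = $908,956 − $82,000 − $50,000 = $776,956
Marlowe Township: $776,956 × 0.00389 = $3,022.35884
Transit Authority: $776,956 × 0.0035 = $2,719.346
City of Dunlea: $776,956 × 0.0116 = $9,012.6896
Total = $14,754.39444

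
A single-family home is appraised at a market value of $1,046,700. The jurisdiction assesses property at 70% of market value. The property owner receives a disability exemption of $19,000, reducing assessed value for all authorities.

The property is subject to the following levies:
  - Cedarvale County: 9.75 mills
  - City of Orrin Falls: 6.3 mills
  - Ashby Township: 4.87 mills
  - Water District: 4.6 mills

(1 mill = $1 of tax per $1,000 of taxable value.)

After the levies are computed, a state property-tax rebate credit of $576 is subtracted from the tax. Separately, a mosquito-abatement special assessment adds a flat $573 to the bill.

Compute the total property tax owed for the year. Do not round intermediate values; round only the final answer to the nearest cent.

Assessed value = $1,046,700 × 0.7 = $732,690
Taxable value = $732,690 − $19,000 = $713,690
Cedarvale County: $713,690 × 0.00975 = $6,958.4775
City of Orrin Falls: $713,690 × 0.0063 = $4,496.247
Ashby Township: $713,690 × 0.00487 = $3,475.6703
Water District: $713,690 × 0.0046 = $3,282.974
Levies subtotal = $18,213.3688
After credit = $18,213.3688 − $576 = $17,637.3688
Total = $17,637.3688 + $573 = $18,210.3688

$18,210.37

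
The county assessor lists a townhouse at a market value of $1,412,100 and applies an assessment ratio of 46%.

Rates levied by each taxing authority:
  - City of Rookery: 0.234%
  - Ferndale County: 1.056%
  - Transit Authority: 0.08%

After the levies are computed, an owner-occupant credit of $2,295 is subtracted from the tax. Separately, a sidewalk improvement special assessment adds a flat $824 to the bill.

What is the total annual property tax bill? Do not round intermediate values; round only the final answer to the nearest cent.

$7,428.05

Assessed value = $1,412,100 × 0.46 = $649,566
City of Rookery: $649,566 × 0.00234 = $1,519.98444
Ferndale County: $649,566 × 0.01056 = $6,859.41696
Transit Authority: $649,566 × 0.0008 = $519.6528
Levies subtotal = $8,899.0542
After credit = $8,899.0542 − $2,295 = $6,604.0542
Total = $6,604.0542 + $824 = $7,428.0542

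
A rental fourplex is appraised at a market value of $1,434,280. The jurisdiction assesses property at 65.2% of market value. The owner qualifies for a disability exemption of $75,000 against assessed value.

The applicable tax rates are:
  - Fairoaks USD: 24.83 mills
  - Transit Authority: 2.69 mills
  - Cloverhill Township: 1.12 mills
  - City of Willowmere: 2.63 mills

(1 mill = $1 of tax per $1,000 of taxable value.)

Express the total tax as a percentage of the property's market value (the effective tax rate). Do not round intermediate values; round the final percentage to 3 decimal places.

Assessed value = $1,434,280 × 0.652 = $935,150.56
Taxable value = $935,150.56 − $75,000 = $860,150.56
Fairoaks USD: $860,150.56 × 0.02483 = $21,357.5384048
Transit Authority: $860,150.56 × 0.00269 = $2,313.8050064
Cloverhill Township: $860,150.56 × 0.00112 = $963.3686272
City of Willowmere: $860,150.56 × 0.00263 = $2,262.1959728
Total tax = $26,896.9080112
Effective rate = $26,896.9080112 ÷ $1,434,280 = 1.875% of market value

1.875%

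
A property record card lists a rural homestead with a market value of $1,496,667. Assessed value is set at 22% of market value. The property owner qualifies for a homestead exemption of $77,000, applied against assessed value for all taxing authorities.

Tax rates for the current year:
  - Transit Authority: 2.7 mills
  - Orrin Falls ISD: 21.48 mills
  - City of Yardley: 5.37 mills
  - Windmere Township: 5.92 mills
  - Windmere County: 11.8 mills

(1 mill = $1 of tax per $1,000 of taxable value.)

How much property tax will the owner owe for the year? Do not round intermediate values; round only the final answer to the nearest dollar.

$11,925

Assessed value = $1,496,667 × 0.22 = $329,266.74
Taxable value = $329,266.74 − $77,000 = $252,266.74
Transit Authority: $252,266.74 × 0.0027 = $681.120198
Orrin Falls ISD: $252,266.74 × 0.02148 = $5,418.6895752
City of Yardley: $252,266.74 × 0.00537 = $1,354.6723938
Windmere Township: $252,266.74 × 0.00592 = $1,493.4191008
Windmere County: $252,266.74 × 0.0118 = $2,976.747532
Total = $681.120198 + $5,418.6895752 + $1,354.6723938 + $1,493.4191008 + $2,976.747532 = $11,924.6487998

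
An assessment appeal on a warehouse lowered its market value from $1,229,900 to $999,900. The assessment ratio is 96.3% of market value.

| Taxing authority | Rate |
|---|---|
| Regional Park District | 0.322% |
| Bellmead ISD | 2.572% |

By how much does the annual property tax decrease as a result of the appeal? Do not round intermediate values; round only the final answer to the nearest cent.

Old assessed value = $1,229,900 × 0.963 = $1,184,393.7
New assessed value = $999,900 × 0.963 = $962,903.7
Combined rate = 0.00322 + 0.02572 = 0.02894
Old tax = $1,184,393.7 × 0.02894 = $34,276.353678
New tax = $962,903.7 × 0.02894 = $27,866.433078
Reduction = $34,276.353678 − $27,866.433078 = $6,409.9206

$6,409.92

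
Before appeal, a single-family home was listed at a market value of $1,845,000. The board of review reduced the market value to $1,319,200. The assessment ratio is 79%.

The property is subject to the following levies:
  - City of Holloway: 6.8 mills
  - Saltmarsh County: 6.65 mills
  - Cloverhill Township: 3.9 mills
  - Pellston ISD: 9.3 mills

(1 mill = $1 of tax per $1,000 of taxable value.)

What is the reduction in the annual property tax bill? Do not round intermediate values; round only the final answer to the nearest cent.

$11,069.93

Old assessed value = $1,845,000 × 0.79 = $1,457,550
New assessed value = $1,319,200 × 0.79 = $1,042,168
Combined rate = 0.0068 + 0.00665 + 0.0039 + 0.0093 = 0.02665
Old tax = $1,457,550 × 0.02665 = $38,843.7075
New tax = $1,042,168 × 0.02665 = $27,773.7772
Reduction = $38,843.7075 − $27,773.7772 = $11,069.9303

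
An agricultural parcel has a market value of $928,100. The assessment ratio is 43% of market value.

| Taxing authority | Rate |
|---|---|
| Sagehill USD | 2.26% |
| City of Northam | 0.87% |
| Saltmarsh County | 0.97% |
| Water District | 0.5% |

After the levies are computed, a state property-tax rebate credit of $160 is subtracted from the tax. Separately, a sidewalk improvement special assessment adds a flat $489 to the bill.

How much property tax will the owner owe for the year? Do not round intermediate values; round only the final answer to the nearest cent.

$18,686.82

Assessed value = $928,100 × 0.43 = $399,083
Sagehill USD: $399,083 × 0.0226 = $9,019.2758
City of Northam: $399,083 × 0.0087 = $3,472.0221
Saltmarsh County: $399,083 × 0.0097 = $3,871.1051
Water District: $399,083 × 0.005 = $1,995.415
Levies subtotal = $18,357.818
After credit = $18,357.818 − $160 = $18,197.818
Total = $18,197.818 + $489 = $18,686.818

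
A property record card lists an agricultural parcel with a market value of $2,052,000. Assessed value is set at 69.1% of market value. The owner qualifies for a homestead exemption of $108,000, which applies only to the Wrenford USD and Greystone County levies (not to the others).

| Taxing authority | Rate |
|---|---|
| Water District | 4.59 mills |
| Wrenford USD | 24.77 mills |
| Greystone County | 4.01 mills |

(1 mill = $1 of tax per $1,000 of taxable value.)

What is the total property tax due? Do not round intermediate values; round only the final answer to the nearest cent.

$44,208.15

Assessed value = $2,052,000 × 0.691 = $1,417,932
Water District: $1,417,932 × 0.00459 = $6,508.30788
Wrenford USD: ($1,417,932 − $108,000) × 0.02477 = $1,309,932 × 0.02477 = $32,447.01564
Greystone County: ($1,417,932 − $108,000) × 0.00401 = $1,309,932 × 0.00401 = $5,252.82732
Total = $44,208.15084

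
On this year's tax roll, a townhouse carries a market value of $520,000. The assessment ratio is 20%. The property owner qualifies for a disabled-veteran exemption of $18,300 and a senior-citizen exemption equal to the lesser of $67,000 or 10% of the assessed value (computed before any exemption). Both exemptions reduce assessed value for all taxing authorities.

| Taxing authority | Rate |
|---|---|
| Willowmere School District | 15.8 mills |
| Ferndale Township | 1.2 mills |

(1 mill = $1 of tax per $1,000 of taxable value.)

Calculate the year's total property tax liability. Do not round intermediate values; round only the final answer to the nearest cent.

Assessed value = $520,000 × 0.2 = $104,000
Senior-citizen exemption = min($67,000, 10% × $104,000) = min($67,000, $10,400) = $10,400 (percentage binds)
Taxable value = $104,000 − $18,300 − $10,400 = $75,300
Willowmere School District: $75,300 × 0.0158 = $1,189.74
Ferndale Township: $75,300 × 0.0012 = $90.36
Total = $1,280.1

$1,280.10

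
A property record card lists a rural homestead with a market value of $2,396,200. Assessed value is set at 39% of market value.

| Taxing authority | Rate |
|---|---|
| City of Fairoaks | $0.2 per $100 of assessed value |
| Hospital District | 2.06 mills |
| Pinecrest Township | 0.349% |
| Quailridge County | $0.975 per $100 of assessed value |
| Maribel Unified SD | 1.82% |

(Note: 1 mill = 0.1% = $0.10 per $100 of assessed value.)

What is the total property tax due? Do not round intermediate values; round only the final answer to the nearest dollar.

Assessed value = $2,396,200 × 0.39 = $934,518
City of Fairoaks: $934,518 × 0.002 = $1,869.036
Hospital District: $934,518 × 0.00206 = $1,925.10708
Pinecrest Township: $934,518 × 0.00349 = $3,261.46782
Quailridge County: $934,518 × 0.00975 = $9,111.5505
Maribel Unified SD: $934,518 × 0.0182 = $17,008.2276
Total = $33,175.389

$33,175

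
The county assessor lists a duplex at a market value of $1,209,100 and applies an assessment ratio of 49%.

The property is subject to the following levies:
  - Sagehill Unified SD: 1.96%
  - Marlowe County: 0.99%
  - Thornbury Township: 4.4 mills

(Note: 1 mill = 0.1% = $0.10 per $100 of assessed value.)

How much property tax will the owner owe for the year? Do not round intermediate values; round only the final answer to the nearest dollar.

Assessed value = $1,209,100 × 0.49 = $592,459
Sagehill Unified SD: $592,459 × 0.0196 = $11,612.1964
Marlowe County: $592,459 × 0.0099 = $5,865.3441
Thornbury Township: $592,459 × 0.0044 = $2,606.8196
Total = $20,084.3601

$20,084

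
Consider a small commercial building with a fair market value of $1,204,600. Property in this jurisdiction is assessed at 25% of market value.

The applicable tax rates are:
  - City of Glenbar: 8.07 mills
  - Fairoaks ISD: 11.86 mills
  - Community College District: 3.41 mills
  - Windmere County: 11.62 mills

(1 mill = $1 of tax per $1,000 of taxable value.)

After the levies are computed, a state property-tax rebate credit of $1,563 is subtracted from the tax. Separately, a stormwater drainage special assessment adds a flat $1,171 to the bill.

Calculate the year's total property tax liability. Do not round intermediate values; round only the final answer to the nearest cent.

$10,136.20

Assessed value = $1,204,600 × 0.25 = $301,150
City of Glenbar: $301,150 × 0.00807 = $2,430.2805
Fairoaks ISD: $301,150 × 0.01186 = $3,571.639
Community College District: $301,150 × 0.00341 = $1,026.9215
Windmere County: $301,150 × 0.01162 = $3,499.363
Levies subtotal = $10,528.204
After credit = $10,528.204 − $1,563 = $8,965.204
Total = $8,965.204 + $1,171 = $10,136.204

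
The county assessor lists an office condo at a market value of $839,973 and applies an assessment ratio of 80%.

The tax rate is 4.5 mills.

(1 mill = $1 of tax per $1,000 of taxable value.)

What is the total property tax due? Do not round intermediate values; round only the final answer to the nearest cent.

Assessed value = $839,973 × 0.8 = $671,978.4
Tax = $671,978.4 × 0.0045 = $3,023.9028

$3,023.90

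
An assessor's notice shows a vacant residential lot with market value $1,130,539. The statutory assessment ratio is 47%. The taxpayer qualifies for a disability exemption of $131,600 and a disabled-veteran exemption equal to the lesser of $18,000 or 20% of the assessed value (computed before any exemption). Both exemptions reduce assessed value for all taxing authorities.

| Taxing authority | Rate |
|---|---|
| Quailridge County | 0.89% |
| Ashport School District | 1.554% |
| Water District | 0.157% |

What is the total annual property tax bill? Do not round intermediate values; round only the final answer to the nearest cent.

$9,929.40

Assessed value = $1,130,539 × 0.47 = $531,353.33
Disabled-veteran exemption = min($18,000, 20% × $531,353.33) = min($18,000, $106,270.666) = $18,000 (dollar cap binds)
Taxable value = $531,353.33 − $131,600 − $18,000 = $381,753.33
Quailridge County: $381,753.33 × 0.0089 = $3,397.604637
Ashport School District: $381,753.33 × 0.01554 = $5,932.4467482
Water District: $381,753.33 × 0.00157 = $599.3527281
Total = $9,929.4041133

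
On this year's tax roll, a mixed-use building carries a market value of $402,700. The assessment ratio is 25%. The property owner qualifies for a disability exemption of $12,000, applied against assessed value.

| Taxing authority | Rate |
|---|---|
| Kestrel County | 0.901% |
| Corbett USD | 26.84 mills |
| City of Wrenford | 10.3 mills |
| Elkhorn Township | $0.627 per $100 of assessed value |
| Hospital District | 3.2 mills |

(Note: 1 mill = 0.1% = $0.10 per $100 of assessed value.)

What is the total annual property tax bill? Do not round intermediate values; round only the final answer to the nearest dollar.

Assessed value = $402,700 × 0.25 = $100,675
Taxable value = $100,675 − $12,000 = $88,675
Kestrel County: $88,675 × 0.00901 = $798.96175
Corbett USD: $88,675 × 0.02684 = $2,380.037
City of Wrenford: $88,675 × 0.0103 = $913.3525
Elkhorn Township: $88,675 × 0.00627 = $555.99225
Hospital District: $88,675 × 0.0032 = $283.76
Total = $4,932.1035

$4,932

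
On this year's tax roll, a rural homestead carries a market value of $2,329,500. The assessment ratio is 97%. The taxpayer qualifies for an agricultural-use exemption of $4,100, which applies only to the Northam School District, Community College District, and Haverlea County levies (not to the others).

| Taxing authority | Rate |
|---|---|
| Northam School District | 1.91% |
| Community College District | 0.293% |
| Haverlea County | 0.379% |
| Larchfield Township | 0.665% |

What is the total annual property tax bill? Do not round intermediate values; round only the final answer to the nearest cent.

$73,263.84

Assessed value = $2,329,500 × 0.97 = $2,259,615
Northam School District: ($2,259,615 − $4,100) × 0.0191 = $2,255,515 × 0.0191 = $43,080.3365
Community College District: ($2,259,615 − $4,100) × 0.00293 = $2,255,515 × 0.00293 = $6,608.65895
Haverlea County: ($2,259,615 − $4,100) × 0.00379 = $2,255,515 × 0.00379 = $8,548.40185
Larchfield Township: $2,259,615 × 0.00665 = $15,026.43975
Total = $73,263.83705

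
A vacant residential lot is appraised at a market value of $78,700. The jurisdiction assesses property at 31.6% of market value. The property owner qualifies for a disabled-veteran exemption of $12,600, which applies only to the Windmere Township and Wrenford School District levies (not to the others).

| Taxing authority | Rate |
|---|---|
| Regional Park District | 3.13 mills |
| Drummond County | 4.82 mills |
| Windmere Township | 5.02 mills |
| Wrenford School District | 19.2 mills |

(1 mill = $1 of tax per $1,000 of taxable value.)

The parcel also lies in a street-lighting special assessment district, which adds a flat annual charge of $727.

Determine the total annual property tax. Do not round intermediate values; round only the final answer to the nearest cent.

Assessed value = $78,700 × 0.316 = $24,869.2
Regional Park District: $24,869.2 × 0.00313 = $77.840596
Drummond County: $24,869.2 × 0.00482 = $119.869544
Windmere Township: ($24,869.2 − $12,600) × 0.00502 = $12,269.2 × 0.00502 = $61.591384
Wrenford School District: ($24,869.2 − $12,600) × 0.0192 = $12,269.2 × 0.0192 = $235.56864
Levies subtotal = $494.870164
Total = $494.870164 + $727 = $1,221.870164

$1,221.87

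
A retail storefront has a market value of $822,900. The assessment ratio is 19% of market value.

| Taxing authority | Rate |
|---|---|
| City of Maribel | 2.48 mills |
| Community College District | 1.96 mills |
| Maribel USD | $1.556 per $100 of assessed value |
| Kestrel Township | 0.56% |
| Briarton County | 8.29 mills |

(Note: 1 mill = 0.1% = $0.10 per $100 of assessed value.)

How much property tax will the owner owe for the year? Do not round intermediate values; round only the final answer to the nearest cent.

Assessed value = $822,900 × 0.19 = $156,351
City of Maribel: $156,351 × 0.00248 = $387.75048
Community College District: $156,351 × 0.00196 = $306.44796
Maribel USD: $156,351 × 0.01556 = $2,432.82156
Kestrel Township: $156,351 × 0.0056 = $875.5656
Briarton County: $156,351 × 0.00829 = $1,296.14979
Total = $5,298.73539

$5,298.74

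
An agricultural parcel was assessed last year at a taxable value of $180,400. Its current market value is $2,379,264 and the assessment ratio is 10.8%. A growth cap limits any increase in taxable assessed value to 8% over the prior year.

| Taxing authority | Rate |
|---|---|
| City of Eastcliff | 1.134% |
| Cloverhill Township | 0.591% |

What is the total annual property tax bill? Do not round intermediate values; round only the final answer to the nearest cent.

Uncapped assessed value = $2,379,264 × 0.108 = $256,960.512
Cap limit = $180,400 × 1.08 = $194,832
Taxable assessed value = min($256,960.512, $194,832) = $194,832 (cap binds)
City of Eastcliff: $194,832 × 0.01134 = $2,209.39488
Cloverhill Township: $194,832 × 0.00591 = $1,151.45712
Total = $3,360.852

$3,360.85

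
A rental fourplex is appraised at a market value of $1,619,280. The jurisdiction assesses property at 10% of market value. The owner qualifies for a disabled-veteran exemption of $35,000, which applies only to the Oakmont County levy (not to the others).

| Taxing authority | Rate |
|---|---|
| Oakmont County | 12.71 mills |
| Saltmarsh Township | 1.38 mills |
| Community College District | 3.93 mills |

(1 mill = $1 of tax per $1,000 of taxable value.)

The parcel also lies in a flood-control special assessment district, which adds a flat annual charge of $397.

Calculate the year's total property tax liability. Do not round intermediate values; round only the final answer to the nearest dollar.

Assessed value = $1,619,280 × 0.1 = $161,928
Oakmont County: ($161,928 − $35,000) × 0.01271 = $126,928 × 0.01271 = $1,613.25488
Saltmarsh Township: $161,928 × 0.00138 = $223.46064
Community College District: $161,928 × 0.00393 = $636.37704
Levies subtotal = $2,473.09256
Total = $2,473.09256 + $397 = $2,870.09256

$2,870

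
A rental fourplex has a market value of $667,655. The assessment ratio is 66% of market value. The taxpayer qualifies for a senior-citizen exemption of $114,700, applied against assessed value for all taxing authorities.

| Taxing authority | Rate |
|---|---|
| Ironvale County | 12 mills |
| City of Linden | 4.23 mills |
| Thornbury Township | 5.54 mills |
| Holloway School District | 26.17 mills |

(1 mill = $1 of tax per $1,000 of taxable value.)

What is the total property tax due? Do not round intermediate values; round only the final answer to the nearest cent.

$15,626.15

Assessed value = $667,655 × 0.66 = $440,652.3
Taxable value = $440,652.3 − $114,700 = $325,952.3
Ironvale County: $325,952.3 × 0.012 = $3,911.4276
City of Linden: $325,952.3 × 0.00423 = $1,378.778229
Thornbury Township: $325,952.3 × 0.00554 = $1,805.775742
Holloway School District: $325,952.3 × 0.02617 = $8,530.171691
Total = $3,911.4276 + $1,378.778229 + $1,805.775742 + $8,530.171691 = $15,626.153262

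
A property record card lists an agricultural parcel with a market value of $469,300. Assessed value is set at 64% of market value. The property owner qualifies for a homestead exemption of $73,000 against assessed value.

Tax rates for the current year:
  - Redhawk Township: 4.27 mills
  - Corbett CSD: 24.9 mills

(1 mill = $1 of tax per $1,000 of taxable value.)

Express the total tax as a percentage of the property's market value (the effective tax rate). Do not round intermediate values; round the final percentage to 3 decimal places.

Assessed value = $469,300 × 0.64 = $300,352
Taxable value = $300,352 − $73,000 = $227,352
Redhawk Township: $227,352 × 0.00427 = $970.79304
Corbett CSD: $227,352 × 0.0249 = $5,661.0648
Total tax = $6,631.85784
Effective rate = $6,631.85784 ÷ $469,300 = 1.413% of market value

1.413%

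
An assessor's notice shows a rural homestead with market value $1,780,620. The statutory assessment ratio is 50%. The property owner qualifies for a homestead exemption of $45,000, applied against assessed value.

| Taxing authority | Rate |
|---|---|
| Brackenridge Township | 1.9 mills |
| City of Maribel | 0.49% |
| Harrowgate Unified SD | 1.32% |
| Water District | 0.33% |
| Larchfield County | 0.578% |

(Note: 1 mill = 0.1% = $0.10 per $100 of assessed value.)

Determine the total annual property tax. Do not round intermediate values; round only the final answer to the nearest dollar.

$24,582

Assessed value = $1,780,620 × 0.5 = $890,310
Taxable value = $890,310 − $45,000 = $845,310
Brackenridge Township: $845,310 × 0.0019 = $1,606.089
City of Maribel: $845,310 × 0.0049 = $4,142.019
Harrowgate Unified SD: $845,310 × 0.0132 = $11,158.092
Water District: $845,310 × 0.0033 = $2,789.523
Larchfield County: $845,310 × 0.00578 = $4,885.8918
Total = $24,581.6148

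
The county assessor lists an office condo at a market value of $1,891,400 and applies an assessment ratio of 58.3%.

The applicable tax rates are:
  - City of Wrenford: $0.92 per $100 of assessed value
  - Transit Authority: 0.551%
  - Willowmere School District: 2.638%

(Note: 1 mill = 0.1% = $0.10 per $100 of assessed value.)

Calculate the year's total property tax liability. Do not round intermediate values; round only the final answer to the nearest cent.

Assessed value = $1,891,400 × 0.583 = $1,102,686.2
City of Wrenford: $1,102,686.2 × 0.0092 = $10,144.71304
Transit Authority: $1,102,686.2 × 0.00551 = $6,075.800962
Willowmere School District: $1,102,686.2 × 0.02638 = $29,088.861956
Total = $45,309.375958

$45,309.38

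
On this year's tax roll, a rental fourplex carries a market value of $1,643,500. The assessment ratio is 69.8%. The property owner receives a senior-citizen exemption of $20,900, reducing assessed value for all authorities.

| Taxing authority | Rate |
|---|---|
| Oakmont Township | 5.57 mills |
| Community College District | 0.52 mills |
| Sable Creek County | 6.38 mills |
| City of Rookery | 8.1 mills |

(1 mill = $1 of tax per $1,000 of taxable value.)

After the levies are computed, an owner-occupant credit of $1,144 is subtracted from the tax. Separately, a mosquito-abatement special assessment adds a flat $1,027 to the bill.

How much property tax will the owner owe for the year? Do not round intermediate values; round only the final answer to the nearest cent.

$23,050.23

Assessed value = $1,643,500 × 0.698 = $1,147,163
Taxable value = $1,147,163 − $20,900 = $1,126,263
Oakmont Township: $1,126,263 × 0.00557 = $6,273.28491
Community College District: $1,126,263 × 0.00052 = $585.65676
Sable Creek County: $1,126,263 × 0.00638 = $7,185.55794
City of Rookery: $1,126,263 × 0.0081 = $9,122.7303
Levies subtotal = $23,167.22991
After credit = $23,167.22991 − $1,144 = $22,023.22991
Total = $22,023.22991 + $1,027 = $23,050.22991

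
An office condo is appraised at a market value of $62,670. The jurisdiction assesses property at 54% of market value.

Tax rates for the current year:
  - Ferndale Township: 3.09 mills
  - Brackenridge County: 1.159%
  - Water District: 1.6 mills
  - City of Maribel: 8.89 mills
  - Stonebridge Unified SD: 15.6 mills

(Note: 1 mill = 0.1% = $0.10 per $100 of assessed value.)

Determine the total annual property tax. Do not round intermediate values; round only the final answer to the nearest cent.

Assessed value = $62,670 × 0.54 = $33,841.8
Ferndale Township: $33,841.8 × 0.00309 = $104.571162
Brackenridge County: $33,841.8 × 0.01159 = $392.226462
Water District: $33,841.8 × 0.0016 = $54.14688
City of Maribel: $33,841.8 × 0.00889 = $300.853602
Stonebridge Unified SD: $33,841.8 × 0.0156 = $527.93208
Total = $1,379.730186

$1,379.73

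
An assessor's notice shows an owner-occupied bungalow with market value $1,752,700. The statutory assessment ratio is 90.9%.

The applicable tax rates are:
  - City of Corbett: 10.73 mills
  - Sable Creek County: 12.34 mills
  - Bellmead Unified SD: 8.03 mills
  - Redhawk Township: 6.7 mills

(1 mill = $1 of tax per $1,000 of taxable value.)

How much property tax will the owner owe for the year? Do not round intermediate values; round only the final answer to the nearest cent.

$60,223.12

Assessed value = $1,752,700 × 0.909 = $1,593,204.3
City of Corbett: $1,593,204.3 × 0.01073 = $17,095.082139
Sable Creek County: $1,593,204.3 × 0.01234 = $19,660.141062
Bellmead Unified SD: $1,593,204.3 × 0.00803 = $12,793.430529
Redhawk Township: $1,593,204.3 × 0.0067 = $10,674.46881
Total = $17,095.082139 + $19,660.141062 + $12,793.430529 + $10,674.46881 = $60,223.12254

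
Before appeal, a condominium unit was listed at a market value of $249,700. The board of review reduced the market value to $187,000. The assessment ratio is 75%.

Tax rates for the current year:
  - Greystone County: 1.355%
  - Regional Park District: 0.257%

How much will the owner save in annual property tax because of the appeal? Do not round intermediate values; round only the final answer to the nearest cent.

Old assessed value = $249,700 × 0.75 = $187,275
New assessed value = $187,000 × 0.75 = $140,250
Combined rate = 0.01355 + 0.00257 = 0.01612
Old tax = $187,275 × 0.01612 = $3,018.873
New tax = $140,250 × 0.01612 = $2,260.83
Reduction = $3,018.873 − $2,260.83 = $758.043

$758.04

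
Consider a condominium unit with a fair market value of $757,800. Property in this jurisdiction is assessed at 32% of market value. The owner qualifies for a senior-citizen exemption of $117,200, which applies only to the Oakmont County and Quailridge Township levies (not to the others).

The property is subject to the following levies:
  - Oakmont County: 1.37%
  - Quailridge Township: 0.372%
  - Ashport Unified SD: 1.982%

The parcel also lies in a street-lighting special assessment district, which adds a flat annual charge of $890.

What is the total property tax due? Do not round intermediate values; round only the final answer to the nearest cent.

Assessed value = $757,800 × 0.32 = $242,496
Oakmont County: ($242,496 − $117,200) × 0.0137 = $125,296 × 0.0137 = $1,716.5552
Quailridge Township: ($242,496 − $117,200) × 0.00372 = $125,296 × 0.00372 = $466.10112
Ashport Unified SD: $242,496 × 0.01982 = $4,806.27072
Levies subtotal = $6,988.92704
Total = $6,988.92704 + $890 = $7,878.92704

$7,878.93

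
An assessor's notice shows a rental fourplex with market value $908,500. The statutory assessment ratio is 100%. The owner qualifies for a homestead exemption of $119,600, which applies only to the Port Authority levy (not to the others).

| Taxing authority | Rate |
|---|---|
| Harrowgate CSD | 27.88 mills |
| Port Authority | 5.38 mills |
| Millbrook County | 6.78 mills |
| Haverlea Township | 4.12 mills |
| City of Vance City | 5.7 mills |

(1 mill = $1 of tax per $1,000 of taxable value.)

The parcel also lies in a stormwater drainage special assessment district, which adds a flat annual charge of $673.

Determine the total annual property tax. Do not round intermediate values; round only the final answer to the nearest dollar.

Assessed value = $908,500 × 1 = $908,500
Harrowgate CSD: $908,500 × 0.02788 = $25,328.98
Port Authority: ($908,500 − $119,600) × 0.00538 = $788,900 × 0.00538 = $4,244.282
Millbrook County: $908,500 × 0.00678 = $6,159.63
Haverlea Township: $908,500 × 0.00412 = $3,743.02
City of Vance City: $908,500 × 0.0057 = $5,178.45
Levies subtotal = $44,654.362
Total = $44,654.362 + $673 = $45,327.362

$45,327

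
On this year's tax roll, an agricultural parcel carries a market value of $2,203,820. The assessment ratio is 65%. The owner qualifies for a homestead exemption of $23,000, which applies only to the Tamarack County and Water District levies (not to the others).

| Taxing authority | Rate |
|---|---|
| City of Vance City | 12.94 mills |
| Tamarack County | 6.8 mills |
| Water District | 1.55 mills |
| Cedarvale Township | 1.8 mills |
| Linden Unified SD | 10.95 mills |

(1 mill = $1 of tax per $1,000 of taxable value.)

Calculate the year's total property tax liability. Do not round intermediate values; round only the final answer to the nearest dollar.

Assessed value = $2,203,820 × 0.65 = $1,432,483
City of Vance City: $1,432,483 × 0.01294 = $18,536.33002
Tamarack County: ($1,432,483 − $23,000) × 0.0068 = $1,409,483 × 0.0068 = $9,584.4844
Water District: ($1,432,483 − $23,000) × 0.00155 = $1,409,483 × 0.00155 = $2,184.69865
Cedarvale Township: $1,432,483 × 0.0018 = $2,578.4694
Linden Unified SD: $1,432,483 × 0.01095 = $15,685.68885
Total = $48,569.67132

$48,570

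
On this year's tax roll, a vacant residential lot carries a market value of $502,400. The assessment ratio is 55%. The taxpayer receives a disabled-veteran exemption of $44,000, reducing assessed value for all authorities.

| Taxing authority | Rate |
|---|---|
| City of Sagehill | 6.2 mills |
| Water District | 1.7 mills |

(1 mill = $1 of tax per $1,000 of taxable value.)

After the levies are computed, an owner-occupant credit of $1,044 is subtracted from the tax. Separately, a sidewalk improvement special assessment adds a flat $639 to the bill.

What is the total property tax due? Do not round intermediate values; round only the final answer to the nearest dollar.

Assessed value = $502,400 × 0.55 = $276,320
Taxable value = $276,320 − $44,000 = $232,320
City of Sagehill: $232,320 × 0.0062 = $1,440.384
Water District: $232,320 × 0.0017 = $394.944
Levies subtotal = $1,835.328
After credit = $1,835.328 − $1,044 = $791.328
Total = $791.328 + $639 = $1,430.328

$1,430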